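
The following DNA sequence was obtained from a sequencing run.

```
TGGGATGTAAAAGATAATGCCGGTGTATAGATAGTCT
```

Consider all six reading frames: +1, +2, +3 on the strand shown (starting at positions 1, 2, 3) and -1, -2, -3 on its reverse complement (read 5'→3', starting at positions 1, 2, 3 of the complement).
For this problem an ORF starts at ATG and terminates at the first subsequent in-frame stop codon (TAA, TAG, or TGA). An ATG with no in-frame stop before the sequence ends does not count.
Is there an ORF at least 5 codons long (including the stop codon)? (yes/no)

yes

Reverse complement (5'→3'): AGACTATCTATACACCGGCATTATCTTTTACATCCCA
Frame +1: TGG GAT GTA AAA GAT AAT GCC GGT GTA TAG ATA GTC — no ATG→stop ORF.
Frame +2: GGG ATG TAA AAG ATA ATG CCG GTG TAT AGA TAG TCT — ATG at 5, stop TAA at 8 → 6 nt; ATG at 17, stop TAG at 32 → 18 nt.
Frame +3: GGA TGT AAA AGA TAA TGC CGG TGT ATA GAT AGT — no ATG→stop ORF.
Frame -1: AGA CTA TCT ATA CAC CGG CAT TAT CTT TTA CAT CCC — no ATG→stop ORF.
Frame -2: GAC TAT CTA TAC ACC GGC ATT ATC TTT TAC ATC CCA — no ATG→stop ORF.
Frame -3: ACT ATC TAT ACA CCG GCA TTA TCT TTT ACA TCC — no ATG→stop ORF.
Frame +2 has an ORF of 6 codons (positions 17–34) ≥ 5, so yes.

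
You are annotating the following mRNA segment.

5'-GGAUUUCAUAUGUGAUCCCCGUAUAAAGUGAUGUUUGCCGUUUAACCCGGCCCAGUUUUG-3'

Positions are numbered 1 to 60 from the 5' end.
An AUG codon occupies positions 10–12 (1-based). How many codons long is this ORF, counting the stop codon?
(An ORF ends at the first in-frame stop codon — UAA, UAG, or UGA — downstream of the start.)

2

Codons from position 10: AUG (10–12), UGA (13–15).
UGA is the first in-frame stop; that's 2 codons including the stop.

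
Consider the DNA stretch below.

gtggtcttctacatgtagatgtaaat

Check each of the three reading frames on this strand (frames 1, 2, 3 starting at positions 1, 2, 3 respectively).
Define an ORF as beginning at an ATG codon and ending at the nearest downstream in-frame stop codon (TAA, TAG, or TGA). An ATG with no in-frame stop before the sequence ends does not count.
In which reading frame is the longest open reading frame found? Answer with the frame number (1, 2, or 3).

1

Frame 1: GTG GTC TTC TAC ATG TAG ATG TAA — ATG at 13, stop TAG at 16 → 6 nt; ATG at 19, stop TAA at 22 → 6 nt.
Frame 2: TGG TCT TCT ACA TGT AGA TGT AAA — no ATG→stop ORF.
Frame 3: GGT CTT CTA CAT GTA GAT GTA AAT — no ATG→stop ORF.
Longest ORF is 6 nt in frame 1 (positions 13–18).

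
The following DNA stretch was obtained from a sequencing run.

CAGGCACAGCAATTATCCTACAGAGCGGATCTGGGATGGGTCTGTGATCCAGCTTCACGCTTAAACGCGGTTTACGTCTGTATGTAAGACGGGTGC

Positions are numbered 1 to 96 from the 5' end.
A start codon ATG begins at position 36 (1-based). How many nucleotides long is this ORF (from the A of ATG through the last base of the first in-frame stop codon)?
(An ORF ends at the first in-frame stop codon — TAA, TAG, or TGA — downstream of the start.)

Codons from position 36: ATG (36–38), GGT (39–41), CTG (42–44), TGA (45–47).
TGA is the first in-frame stop; ORF spans 36–47, 12 nucleotides.

12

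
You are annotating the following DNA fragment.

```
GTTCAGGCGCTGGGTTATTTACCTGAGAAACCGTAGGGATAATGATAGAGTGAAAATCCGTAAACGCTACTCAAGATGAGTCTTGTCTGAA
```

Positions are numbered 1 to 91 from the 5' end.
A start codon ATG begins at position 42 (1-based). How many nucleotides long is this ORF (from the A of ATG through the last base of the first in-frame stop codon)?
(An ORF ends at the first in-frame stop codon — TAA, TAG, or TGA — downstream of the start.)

Codons from position 42: ATG (42–44), ATA (45–47), GAG (48–50), TGA (51–53).
TGA is the first in-frame stop; ORF spans 42–53, 12 nucleotides.

12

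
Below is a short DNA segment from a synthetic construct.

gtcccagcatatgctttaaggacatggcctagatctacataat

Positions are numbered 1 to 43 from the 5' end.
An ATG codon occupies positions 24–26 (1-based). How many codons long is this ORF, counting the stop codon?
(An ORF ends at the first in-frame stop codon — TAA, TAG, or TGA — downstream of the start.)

3

Codons from position 24: ATG (24–26), GCC (27–29), TAG (30–32).
TAG is the first in-frame stop; that's 3 codons including the stop.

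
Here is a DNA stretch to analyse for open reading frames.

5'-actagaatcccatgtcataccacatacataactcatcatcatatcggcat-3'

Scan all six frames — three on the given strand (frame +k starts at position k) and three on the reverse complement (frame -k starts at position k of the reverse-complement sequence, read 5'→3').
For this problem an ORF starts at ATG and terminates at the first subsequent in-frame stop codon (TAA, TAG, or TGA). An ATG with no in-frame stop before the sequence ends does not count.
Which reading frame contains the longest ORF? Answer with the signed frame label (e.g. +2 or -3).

-2

Reverse complement (5'→3'): ATGCCGATATGATGATGAGTTATGTATGTGGTATGACATGGGATTCTAGT
Frame +1: ACT AGA ATC CCA TGT CAT ACC ACA TAC ATA ACT CAT CAT CAT ATC GGC — no ATG→stop ORF.
Frame +2: CTA GAA TCC CAT GTC ATA CCA CAT ACA TAA CTC ATC ATC ATA TCG GCA — no ATG→stop ORF.
Frame +3: TAG AAT CCC ATG TCA TAC CAC ATA CAT AAC TCA TCA TCA TAT CGG CAT — no ATG→stop ORF.
Frame -1: ATG CCG ATA TGA TGA TGA GTT ATG TAT GTG GTA TGA CAT GGG ATT CTA — ATG at 1, stop TGA at 10 → 12 nt; ATG at 22, stop TGA at 34 → 15 nt.
Frame -2: TGC CGA TAT GAT GAT GAG TTA TGT ATG TGG TAT GAC ATG GGA TTC TAG — ATG at 26, stop TAG at 47 → 24 nt; ATG at 38, stop TAG at 47 → 12 nt.
Frame -3: GCC GAT ATG ATG ATG AGT TAT GTA TGT GGT ATG ACA TGG GAT TCT AGT — no ATG→stop ORF.
Longest ORF is 24 nt in frame -2 (positions 26–49).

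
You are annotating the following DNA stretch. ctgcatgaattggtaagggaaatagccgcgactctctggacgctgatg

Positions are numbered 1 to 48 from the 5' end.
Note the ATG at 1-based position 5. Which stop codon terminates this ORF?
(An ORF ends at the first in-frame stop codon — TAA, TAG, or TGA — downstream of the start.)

Codons from position 5: ATG (5–7), AAT (8–10), TGG (11–13), TAA (14–16).
The first in-frame stop codon is TAA.

TAA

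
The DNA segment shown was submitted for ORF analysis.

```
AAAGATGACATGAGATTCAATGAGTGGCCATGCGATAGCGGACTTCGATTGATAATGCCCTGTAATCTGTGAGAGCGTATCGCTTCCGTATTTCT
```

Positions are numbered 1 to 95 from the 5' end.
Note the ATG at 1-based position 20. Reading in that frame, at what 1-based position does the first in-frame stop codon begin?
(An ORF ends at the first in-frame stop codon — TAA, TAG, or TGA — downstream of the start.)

50

Codons from position 20: ATG (20–22), AGT (23–25), GGC (26–28), CAT (29–31), GCG (32–34), ATA (35–37), GCG (38–40), GAC (41–43), TTC (44–46), GAT (47–49), TGA (50–52).
TGA is a stop codon; it begins at position 50.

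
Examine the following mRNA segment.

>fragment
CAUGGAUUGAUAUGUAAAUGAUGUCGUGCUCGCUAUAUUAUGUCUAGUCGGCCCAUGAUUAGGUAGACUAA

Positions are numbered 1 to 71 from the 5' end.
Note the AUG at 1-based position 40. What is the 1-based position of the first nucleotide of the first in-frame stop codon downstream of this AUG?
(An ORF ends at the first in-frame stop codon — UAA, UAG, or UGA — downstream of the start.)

64

Codons from position 40: AUG (40–42), UCU (43–45), AGU (46–48), CGG (49–51), CCC (52–54), AUG (55–57), AUU (58–60), AGG (61–63), UAG (64–66).
UAG is a stop codon; it begins at position 64.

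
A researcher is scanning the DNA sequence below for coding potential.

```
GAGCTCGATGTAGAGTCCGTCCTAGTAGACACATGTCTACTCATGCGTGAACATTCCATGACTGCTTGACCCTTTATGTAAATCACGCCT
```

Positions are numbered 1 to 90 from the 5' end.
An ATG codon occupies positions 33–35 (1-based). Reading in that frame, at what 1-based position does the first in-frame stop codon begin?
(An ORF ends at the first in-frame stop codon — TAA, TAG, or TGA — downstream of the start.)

Codons from position 33: ATG (33–35), TCT (36–38), ACT (39–41), CAT (42–44), GCG (45–47), TGA (48–50).
TGA is a stop codon; it begins at position 48.

48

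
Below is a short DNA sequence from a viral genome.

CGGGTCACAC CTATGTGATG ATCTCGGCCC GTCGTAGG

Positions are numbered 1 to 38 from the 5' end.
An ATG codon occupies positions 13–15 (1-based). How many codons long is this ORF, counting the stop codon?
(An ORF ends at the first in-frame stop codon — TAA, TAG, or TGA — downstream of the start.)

Codons from position 13: ATG (13–15), TGA (16–18).
TGA is the first in-frame stop; that's 2 codons including the stop.

2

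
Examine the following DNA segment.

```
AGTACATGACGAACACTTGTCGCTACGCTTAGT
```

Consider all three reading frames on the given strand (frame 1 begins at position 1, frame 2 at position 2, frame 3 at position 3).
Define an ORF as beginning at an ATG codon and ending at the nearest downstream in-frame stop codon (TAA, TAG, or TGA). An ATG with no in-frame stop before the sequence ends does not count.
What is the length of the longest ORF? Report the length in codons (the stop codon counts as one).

9

Frame 1: AGT ACA TGA CGA ACA CTT GTC GCT ACG CTT AGT — no ATG→stop ORF.
Frame 2: GTA CAT GAC GAA CAC TTG TCG CTA CGC TTA — no ATG→stop ORF.
Frame 3: TAC ATG ACG AAC ACT TGT CGC TAC GCT TAG — ATG at 6, stop TAG at 30 → 27 nt.
Longest: frame 3, positions 6–32, 27 nt = 9 codons = 8 aa. → 9 codons.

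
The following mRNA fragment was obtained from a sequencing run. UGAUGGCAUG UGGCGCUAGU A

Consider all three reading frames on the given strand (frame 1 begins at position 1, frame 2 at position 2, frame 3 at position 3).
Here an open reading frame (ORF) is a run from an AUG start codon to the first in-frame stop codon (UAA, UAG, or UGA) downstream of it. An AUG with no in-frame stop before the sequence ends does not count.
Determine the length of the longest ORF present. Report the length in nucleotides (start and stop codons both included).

12

Frame 1: UGA UGG CAU GUG GCG CUA GUA — no AUG→stop ORF.
Frame 2: GAU GGC AUG UGG CGC UAG — AUG at 8, stop UAG at 17 → 12 nt.
Frame 3: AUG GCA UGU GGC GCU AGU — no AUG→stop ORF.
Longest: frame 2, positions 8–19, 12 nt = 4 codons = 3 aa. → 12 nucleotides.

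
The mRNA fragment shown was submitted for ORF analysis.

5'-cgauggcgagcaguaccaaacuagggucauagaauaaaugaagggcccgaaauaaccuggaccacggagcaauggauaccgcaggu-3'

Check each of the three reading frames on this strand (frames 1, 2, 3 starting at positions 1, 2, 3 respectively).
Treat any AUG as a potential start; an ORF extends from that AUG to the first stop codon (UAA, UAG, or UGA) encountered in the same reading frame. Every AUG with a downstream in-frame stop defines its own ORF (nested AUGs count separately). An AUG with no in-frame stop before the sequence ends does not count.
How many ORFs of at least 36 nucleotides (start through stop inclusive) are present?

0

Frame 1: CGA UGG CGA GCA GUA CCA AAC UAG GGU CAU AGA AUA AAU GAA GGG CCC GAA AUA ACC UGG ACC ACG GAG CAA UGG AUA CCG CAG — no AUG→stop ORF.
Frame 2: GAU GGC GAG CAG UAC CAA ACU AGG GUC AUA GAA UAA AUG AAG GGC CCG AAA UAA CCU GGA CCA CGG AGC AAU GGA UAC CGC AGG — AUG at 38, stop UAA at 53 → 18 nt.
Frame 3: AUG GCG AGC AGU ACC AAA CUA GGG UCA UAG AAU AAA UGA AGG GCC CGA AAU AAC CUG GAC CAC GGA GCA AUG GAU ACC GCA GGU — AUG at 3, stop UAG at 30 → 30 nt.
No ORF reaches 36 nucleotides. Count = 0.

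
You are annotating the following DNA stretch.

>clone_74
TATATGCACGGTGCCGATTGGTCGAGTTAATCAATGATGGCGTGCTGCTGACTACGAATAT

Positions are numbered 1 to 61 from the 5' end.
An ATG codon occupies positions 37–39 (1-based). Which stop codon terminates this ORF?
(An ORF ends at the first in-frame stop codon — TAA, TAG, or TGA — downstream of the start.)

Codons from position 37: ATG (37–39), GCG (40–42), TGC (43–45), TGC (46–48), TGA (49–51).
The first in-frame stop codon is TGA.

TGA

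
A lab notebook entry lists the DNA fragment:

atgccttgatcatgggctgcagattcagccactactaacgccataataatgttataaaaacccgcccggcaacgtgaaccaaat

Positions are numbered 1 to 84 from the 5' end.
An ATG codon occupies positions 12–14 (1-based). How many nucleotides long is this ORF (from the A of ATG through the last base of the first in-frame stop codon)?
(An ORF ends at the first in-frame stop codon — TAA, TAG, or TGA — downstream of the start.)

27

Codons from position 12: ATG (12–14), GGC (15–17), TGC (18–20), AGA (21–23), TTC (24–26), AGC (27–29), CAC (30–32), TAC (33–35), TAA (36–38).
TAA is the first in-frame stop; ORF spans 12–38, 27 nucleotides.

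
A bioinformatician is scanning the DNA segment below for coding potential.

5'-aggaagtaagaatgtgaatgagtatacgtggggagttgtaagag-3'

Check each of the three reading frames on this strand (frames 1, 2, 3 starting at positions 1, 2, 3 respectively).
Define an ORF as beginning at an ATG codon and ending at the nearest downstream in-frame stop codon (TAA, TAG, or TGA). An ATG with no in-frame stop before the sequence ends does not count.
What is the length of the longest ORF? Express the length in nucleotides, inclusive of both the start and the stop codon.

Frame 1: AGG AAG TAA GAA TGT GAA TGA GTA TAC GTG GGG AGT TGT AAG — no ATG→stop ORF.
Frame 2: GGA AGT AAG AAT GTG AAT GAG TAT ACG TGG GGA GTT GTA AGA — no ATG→stop ORF.
Frame 3: GAA GTA AGA ATG TGA ATG AGT ATA CGT GGG GAG TTG TAA GAG — ATG at 12, stop TGA at 15 → 6 nt; ATG at 18, stop TAA at 39 → 24 nt.
Longest: frame 3, positions 18–41, 24 nt = 8 codons = 7 aa. → 24 nucleotides.

24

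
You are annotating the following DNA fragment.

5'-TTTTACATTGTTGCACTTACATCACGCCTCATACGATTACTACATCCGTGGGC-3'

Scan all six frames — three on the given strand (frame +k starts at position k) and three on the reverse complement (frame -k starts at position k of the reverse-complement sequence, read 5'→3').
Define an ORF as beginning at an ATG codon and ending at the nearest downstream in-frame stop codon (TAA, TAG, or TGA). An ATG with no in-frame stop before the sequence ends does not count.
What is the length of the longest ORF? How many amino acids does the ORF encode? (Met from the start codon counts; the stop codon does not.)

9

Reverse complement (5'→3'): GCCCACGGATGTAGTAATCGTATGAGGCGTGATGTAAGTGCAACAATGTAAAA
Frame +1: TTT TAC ATT GTT GCA CTT ACA TCA CGC CTC ATA CGA TTA CTA CAT CCG TGG — no ATG→stop ORF.
Frame +2: TTT ACA TTG TTG CAC TTA CAT CAC GCC TCA TAC GAT TAC TAC ATC CGT GGG — no ATG→stop ORF.
Frame +3: TTA CAT TGT TGC ACT TAC ATC ACG CCT CAT ACG ATT ACT ACA TCC GTG GGC — no ATG→stop ORF.
Frame -1: GCC CAC GGA TGT AGT AAT CGT ATG AGG CGT GAT GTA AGT GCA ACA ATG TAA — ATG at 22, stop TAA at 49 → 30 nt; ATG at 46, stop TAA at 49 → 6 nt.
Frame -2: CCC ACG GAT GTA GTA ATC GTA TGA GGC GTG ATG TAA GTG CAA CAA TGT AAA — ATG at 32, stop TAA at 35 → 6 nt.
Frame -3: CCA CGG ATG TAG TAA TCG TAT GAG GCG TGA TGT AAG TGC AAC AAT GTA AAA — ATG at 9, stop TAG at 12 → 6 nt.
Longest: frame -1, positions 22–51, 30 nt = 10 codons = 9 aa. → 9 amino acids.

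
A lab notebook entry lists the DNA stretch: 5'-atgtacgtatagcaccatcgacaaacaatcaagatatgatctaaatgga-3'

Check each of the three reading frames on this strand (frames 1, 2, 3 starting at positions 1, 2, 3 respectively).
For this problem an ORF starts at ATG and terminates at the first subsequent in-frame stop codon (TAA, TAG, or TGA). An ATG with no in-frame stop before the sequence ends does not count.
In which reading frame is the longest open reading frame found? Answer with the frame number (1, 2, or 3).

1

Frame 1: ATG TAC GTA TAG CAC CAT CGA CAA ACA ATC AAG ATA TGA TCT AAA TGG — ATG at 1, stop TAG at 10 → 12 nt.
Frame 2: TGT ACG TAT AGC ACC ATC GAC AAA CAA TCA AGA TAT GAT CTA AAT GGA — no ATG→stop ORF.
Frame 3: GTA CGT ATA GCA CCA TCG ACA AAC AAT CAA GAT ATG ATC TAA ATG — ATG at 36, stop TAA at 42 → 9 nt.
Longest ORF is 12 nt in frame 1 (positions 1–12).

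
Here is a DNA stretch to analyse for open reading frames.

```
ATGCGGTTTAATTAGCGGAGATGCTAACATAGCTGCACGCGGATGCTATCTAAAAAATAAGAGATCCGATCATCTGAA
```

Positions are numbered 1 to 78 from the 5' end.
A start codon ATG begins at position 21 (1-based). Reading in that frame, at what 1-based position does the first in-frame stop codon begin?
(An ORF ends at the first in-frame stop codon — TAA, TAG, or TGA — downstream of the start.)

Codons from position 21: ATG (21–23), CTA (24–26), ACA (27–29), TAG (30–32).
TAG is a stop codon; it begins at position 30.

30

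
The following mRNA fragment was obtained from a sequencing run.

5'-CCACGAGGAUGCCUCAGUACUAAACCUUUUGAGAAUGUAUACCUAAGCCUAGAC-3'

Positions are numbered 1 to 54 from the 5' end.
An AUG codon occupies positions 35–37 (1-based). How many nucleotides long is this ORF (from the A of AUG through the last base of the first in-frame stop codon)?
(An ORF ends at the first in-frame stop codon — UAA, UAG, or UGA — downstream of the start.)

Codons from position 35: AUG (35–37), UAU (38–40), ACC (41–43), UAA (44–46).
UAA is the first in-frame stop; ORF spans 35–46, 12 nucleotides.

12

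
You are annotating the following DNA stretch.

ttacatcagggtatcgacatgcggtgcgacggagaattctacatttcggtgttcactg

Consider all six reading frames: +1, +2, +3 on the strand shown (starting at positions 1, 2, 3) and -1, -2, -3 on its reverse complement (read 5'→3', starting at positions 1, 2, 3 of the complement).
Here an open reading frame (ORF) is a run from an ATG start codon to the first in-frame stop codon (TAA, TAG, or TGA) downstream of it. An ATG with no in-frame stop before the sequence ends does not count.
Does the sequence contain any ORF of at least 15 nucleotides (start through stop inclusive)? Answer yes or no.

Reverse complement (5'→3'): CAGTGAACACCGAAATGTAGAATTCTCCGTCGCACCGCATGTCGATACCCTGATGTAA
Frame +1: TTA CAT CAG GGT ATC GAC ATG CGG TGC GAC GGA GAA TTC TAC ATT TCG GTG TTC ACT — no ATG→stop ORF.
Frame +2: TAC ATC AGG GTA TCG ACA TGC GGT GCG ACG GAG AAT TCT ACA TTT CGG TGT TCA CTG — no ATG→stop ORF.
Frame +3: ACA TCA GGG TAT CGA CAT GCG GTG CGA CGG AGA ATT CTA CAT TTC GGT GTT CAC — no ATG→stop ORF.
Frame -1: CAG TGA ACA CCG AAA TGT AGA ATT CTC CGT CGC ACC GCA TGT CGA TAC CCT GAT GTA — no ATG→stop ORF.
Frame -2: AGT GAA CAC CGA AAT GTA GAA TTC TCC GTC GCA CCG CAT GTC GAT ACC CTG ATG TAA — ATG at 53, stop TAA at 56 → 6 nt.
Frame -3: GTG AAC ACC GAA ATG TAG AAT TCT CCG TCG CAC CGC ATG TCG ATA CCC TGA TGT — ATG at 15, stop TAG at 18 → 6 nt; ATG at 39, stop TGA at 51 → 15 nt.
Frame -3 has an ORF of 15 nucleotides (positions 39–53) ≥ 15, so yes.

yes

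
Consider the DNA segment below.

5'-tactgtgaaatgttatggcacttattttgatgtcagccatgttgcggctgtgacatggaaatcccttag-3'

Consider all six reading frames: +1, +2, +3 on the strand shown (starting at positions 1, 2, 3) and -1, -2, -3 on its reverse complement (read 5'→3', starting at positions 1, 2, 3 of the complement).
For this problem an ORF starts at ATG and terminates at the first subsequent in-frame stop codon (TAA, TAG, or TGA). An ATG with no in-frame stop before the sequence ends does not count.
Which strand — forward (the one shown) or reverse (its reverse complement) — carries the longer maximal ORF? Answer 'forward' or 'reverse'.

Reverse complement (5'→3'): CTAAGGGATTTCCATGTCACAGCCGCAACATGGCTGACATCAAAATAAGTGCCATAACATTTCACAGTA
Frame +1: TAC TGT GAA ATG TTA TGG CAC TTA TTT TGA TGT CAG CCA TGT TGC GGC TGT GAC ATG GAA ATC CCT TAG — ATG at 10, stop TGA at 28 → 21 nt; ATG at 55, stop TAG at 67 → 15 nt.
Frame +2: ACT GTG AAA TGT TAT GGC ACT TAT TTT GAT GTC AGC CAT GTT GCG GCT GTG ACA TGG AAA TCC CTT — no ATG→stop ORF.
Frame +3: CTG TGA AAT GTT ATG GCA CTT ATT TTG ATG TCA GCC ATG TTG CGG CTG TGA CAT GGA AAT CCC TTA — ATG at 15, stop TGA at 51 → 39 nt; ATG at 30, stop TGA at 51 → 24 nt; ATG at 39, stop TGA at 51 → 15 nt.
Frame -1: CTA AGG GAT TTC CAT GTC ACA GCC GCA ACA TGG CTG ACA TCA AAA TAA GTG CCA TAA CAT TTC ACA GTA — no ATG→stop ORF.
Frame -2: TAA GGG ATT TCC ATG TCA CAG CCG CAA CAT GGC TGA CAT CAA AAT AAG TGC CAT AAC ATT TCA CAG — ATG at 14, stop TGA at 35 → 24 nt.
Frame -3: AAG GGA TTT CCA TGT CAC AGC CGC AAC ATG GCT GAC ATC AAA ATA AGT GCC ATA ACA TTT CAC AGT — no ATG→stop ORF.
Forward-strand max 39 nt; reverse-strand max 24 nt. The forward strand has the longer ORF.

forward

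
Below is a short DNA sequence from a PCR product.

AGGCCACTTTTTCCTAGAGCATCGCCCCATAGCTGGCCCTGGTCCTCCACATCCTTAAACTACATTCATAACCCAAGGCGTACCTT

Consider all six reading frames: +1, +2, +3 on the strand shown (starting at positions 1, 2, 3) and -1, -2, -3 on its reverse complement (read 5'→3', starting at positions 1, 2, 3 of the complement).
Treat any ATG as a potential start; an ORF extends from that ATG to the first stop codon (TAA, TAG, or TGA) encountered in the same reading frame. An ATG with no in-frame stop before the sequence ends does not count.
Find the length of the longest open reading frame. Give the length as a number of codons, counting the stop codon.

13

Reverse complement (5'→3'): AAGGTACGCCTTGGGTTATGAATGTAGTTTAAGGATGTGGAGGACCAGGGCCAGCTATGGGGCGATGCTCTAGGAAAAAGTGGCCT
Frame +1: AGG CCA CTT TTT CCT AGA GCA TCG CCC CAT AGC TGG CCC TGG TCC TCC ACA TCC TTA AAC TAC ATT CAT AAC CCA AGG CGT ACC — no ATG→stop ORF.
Frame +2: GGC CAC TTT TTC CTA GAG CAT CGC CCC ATA GCT GGC CCT GGT CCT CCA CAT CCT TAA ACT ACA TTC ATA ACC CAA GGC GTA CCT — no ATG→stop ORF.
Frame +3: GCC ACT TTT TCC TAG AGC ATC GCC CCA TAG CTG GCC CTG GTC CTC CAC ATC CTT AAA CTA CAT TCA TAA CCC AAG GCG TAC CTT — no ATG→stop ORF.
Frame -1: AAG GTA CGC CTT GGG TTA TGA ATG TAG TTT AAG GAT GTG GAG GAC CAG GGC CAG CTA TGG GGC GAT GCT CTA GGA AAA AGT GGC — ATG at 22, stop TAG at 25 → 6 nt.
Frame -2: AGG TAC GCC TTG GGT TAT GAA TGT AGT TTA AGG ATG TGG AGG ACC AGG GCC AGC TAT GGG GCG ATG CTC TAG GAA AAA GTG GCC — ATG at 35, stop TAG at 71 → 39 nt; ATG at 65, stop TAG at 71 → 9 nt.
Frame -3: GGT ACG CCT TGG GTT ATG AAT GTA GTT TAA GGA TGT GGA GGA CCA GGG CCA GCT ATG GGG CGA TGC TCT AGG AAA AAG TGG CCT — ATG at 18, stop TAA at 30 → 15 nt.
Longest: frame -2, positions 35–73, 39 nt = 13 codons = 12 aa. → 13 codons.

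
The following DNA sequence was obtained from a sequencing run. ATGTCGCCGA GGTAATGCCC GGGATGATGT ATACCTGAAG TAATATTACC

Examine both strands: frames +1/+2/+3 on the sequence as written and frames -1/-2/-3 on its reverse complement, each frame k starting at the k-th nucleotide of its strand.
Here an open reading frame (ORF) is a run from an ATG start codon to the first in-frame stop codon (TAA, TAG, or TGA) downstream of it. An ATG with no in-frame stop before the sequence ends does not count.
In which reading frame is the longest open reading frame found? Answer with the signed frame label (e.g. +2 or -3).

+3

Reverse complement (5'→3'): GGTAATATTACTTCAGGTATACATCATCCCGGGCATTACCTCGGCGACAT
Frame +1: ATG TCG CCG AGG TAA TGC CCG GGA TGA TGT ATA CCT GAA GTA ATA TTA — ATG at 1, stop TAA at 13 → 15 nt.
Frame +2: TGT CGC CGA GGT AAT GCC CGG GAT GAT GTA TAC CTG AAG TAA TAT TAC — no ATG→stop ORF.
Frame +3: GTC GCC GAG GTA ATG CCC GGG ATG ATG TAT ACC TGA AGT AAT ATT ACC — ATG at 15, stop TGA at 36 → 24 nt; ATG at 24, stop TGA at 36 → 15 nt; ATG at 27, stop TGA at 36 → 12 nt.
Frame -1: GGT AAT ATT ACT TCA GGT ATA CAT CAT CCC GGG CAT TAC CTC GGC GAC — no ATG→stop ORF.
Frame -2: GTA ATA TTA CTT CAG GTA TAC ATC ATC CCG GGC ATT ACC TCG GCG ACA — no ATG→stop ORF.
Frame -3: TAA TAT TAC TTC AGG TAT ACA TCA TCC CGG GCA TTA CCT CGG CGA CAT — no ATG→stop ORF.
Longest ORF is 24 nt in frame +3 (positions 15–38).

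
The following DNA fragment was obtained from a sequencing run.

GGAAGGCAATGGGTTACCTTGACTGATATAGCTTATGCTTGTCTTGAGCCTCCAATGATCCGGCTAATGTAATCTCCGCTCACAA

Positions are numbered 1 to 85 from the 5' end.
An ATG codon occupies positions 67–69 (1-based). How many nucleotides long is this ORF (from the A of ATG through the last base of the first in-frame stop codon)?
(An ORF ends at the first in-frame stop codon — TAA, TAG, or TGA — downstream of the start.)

Codons from position 67: ATG (67–69), TAA (70–72).
TAA is the first in-frame stop; ORF spans 67–72, 6 nucleotides.

6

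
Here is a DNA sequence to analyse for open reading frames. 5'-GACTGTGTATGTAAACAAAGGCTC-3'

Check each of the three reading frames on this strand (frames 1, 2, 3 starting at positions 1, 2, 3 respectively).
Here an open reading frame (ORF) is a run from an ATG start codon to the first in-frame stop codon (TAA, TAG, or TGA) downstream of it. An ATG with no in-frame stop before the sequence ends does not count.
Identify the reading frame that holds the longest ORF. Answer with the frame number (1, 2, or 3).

Frame 1: GAC TGT GTA TGT AAA CAA AGG CTC — no ATG→stop ORF.
Frame 2: ACT GTG TAT GTA AAC AAA GGC — no ATG→stop ORF.
Frame 3: CTG TGT ATG TAA ACA AAG GCT — ATG at 9, stop TAA at 12 → 6 nt.
Longest ORF is 6 nt in frame 3 (positions 9–14).

3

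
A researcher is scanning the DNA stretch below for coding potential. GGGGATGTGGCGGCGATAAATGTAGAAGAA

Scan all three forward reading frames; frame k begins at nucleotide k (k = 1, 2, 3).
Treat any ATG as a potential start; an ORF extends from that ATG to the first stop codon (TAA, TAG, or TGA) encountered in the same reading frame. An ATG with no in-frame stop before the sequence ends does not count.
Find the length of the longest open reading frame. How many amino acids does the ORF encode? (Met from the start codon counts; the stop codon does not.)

Frame 1: GGG GAT GTG GCG GCG ATA AAT GTA GAA GAA — no ATG→stop ORF.
Frame 2: GGG ATG TGG CGG CGA TAA ATG TAG AAG — ATG at 5, stop TAA at 17 → 15 nt; ATG at 20, stop TAG at 23 → 6 nt.
Frame 3: GGA TGT GGC GGC GAT AAA TGT AGA AGA — no ATG→stop ORF.
Longest: frame 2, positions 5–19, 15 nt = 5 codons = 4 aa. → 4 amino acids.

4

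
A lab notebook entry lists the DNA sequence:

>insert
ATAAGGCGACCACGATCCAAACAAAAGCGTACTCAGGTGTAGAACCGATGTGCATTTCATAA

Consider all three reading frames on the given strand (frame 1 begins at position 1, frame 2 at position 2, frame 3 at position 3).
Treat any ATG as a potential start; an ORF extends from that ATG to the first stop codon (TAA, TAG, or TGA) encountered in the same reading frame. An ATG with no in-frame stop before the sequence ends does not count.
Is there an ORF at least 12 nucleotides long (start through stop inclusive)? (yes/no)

Frame 1: ATA AGG CGA CCA CGA TCC AAA CAA AAG CGT ACT CAG GTG TAG AAC CGA TGT GCA TTT CAT — no ATG→stop ORF.
Frame 2: TAA GGC GAC CAC GAT CCA AAC AAA AGC GTA CTC AGG TGT AGA ACC GAT GTG CAT TTC ATA — no ATG→stop ORF.
Frame 3: AAG GCG ACC ACG ATC CAA ACA AAA GCG TAC TCA GGT GTA GAA CCG ATG TGC ATT TCA TAA — ATG at 48, stop TAA at 60 → 15 nt.
Frame 3 has an ORF of 15 nucleotides (positions 48–62) ≥ 12, so yes.

yes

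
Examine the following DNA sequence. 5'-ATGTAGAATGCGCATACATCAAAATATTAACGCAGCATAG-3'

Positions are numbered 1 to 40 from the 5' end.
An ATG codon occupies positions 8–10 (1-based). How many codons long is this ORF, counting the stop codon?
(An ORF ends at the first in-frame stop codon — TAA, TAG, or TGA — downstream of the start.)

Codons from position 8: ATG (8–10), CGC (11–13), ATA (14–16), CAT (17–19), CAA (20–22), AAT (23–25), ATT (26–28), AAC (29–31), GCA (32–34), GCA (35–37), TAG (38–40).
TAG is the first in-frame stop; that's 11 codons including the stop.

11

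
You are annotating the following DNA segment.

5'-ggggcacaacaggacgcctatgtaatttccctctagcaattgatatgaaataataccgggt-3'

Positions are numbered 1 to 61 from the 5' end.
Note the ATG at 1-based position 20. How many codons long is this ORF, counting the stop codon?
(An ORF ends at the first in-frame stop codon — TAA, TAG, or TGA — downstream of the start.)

Codons from position 20: ATG (20–22), TAA (23–25).
TAA is the first in-frame stop; that's 2 codons including the stop.

2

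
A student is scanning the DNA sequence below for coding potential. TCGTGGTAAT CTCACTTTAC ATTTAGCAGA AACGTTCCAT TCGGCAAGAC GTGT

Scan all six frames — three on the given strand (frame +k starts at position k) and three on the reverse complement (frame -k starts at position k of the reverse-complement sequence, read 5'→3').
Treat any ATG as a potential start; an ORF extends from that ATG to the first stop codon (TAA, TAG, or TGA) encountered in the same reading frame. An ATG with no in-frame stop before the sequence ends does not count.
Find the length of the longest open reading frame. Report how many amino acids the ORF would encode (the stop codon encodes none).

Reverse complement (5'→3'): ACACGTCTTGCCGAATGGAACGTTTCTGCTAAATGTAAAGTGAGATTACCACGA
Frame +1: TCG TGG TAA TCT CAC TTT ACA TTT AGC AGA AAC GTT CCA TTC GGC AAG ACG TGT — no ATG→stop ORF.
Frame +2: CGT GGT AAT CTC ACT TTA CAT TTA GCA GAA ACG TTC CAT TCG GCA AGA CGT — no ATG→stop ORF.
Frame +3: GTG GTA ATC TCA CTT TAC ATT TAG CAG AAA CGT TCC ATT CGG CAA GAC GTG — no ATG→stop ORF.
Frame -1: ACA CGT CTT GCC GAA TGG AAC GTT TCT GCT AAA TGT AAA GTG AGA TTA CCA CGA — no ATG→stop ORF.
Frame -2: CAC GTC TTG CCG AAT GGA ACG TTT CTG CTA AAT GTA AAG TGA GAT TAC CAC — no ATG→stop ORF.
Frame -3: ACG TCT TGC CGA ATG GAA CGT TTC TGC TAA ATG TAA AGT GAG ATT ACC ACG — ATG at 15, stop TAA at 30 → 18 nt; ATG at 33, stop TAA at 36 → 6 nt.
Longest: frame -3, positions 15–32, 18 nt = 6 codons = 5 aa. → 5 amino acids.

5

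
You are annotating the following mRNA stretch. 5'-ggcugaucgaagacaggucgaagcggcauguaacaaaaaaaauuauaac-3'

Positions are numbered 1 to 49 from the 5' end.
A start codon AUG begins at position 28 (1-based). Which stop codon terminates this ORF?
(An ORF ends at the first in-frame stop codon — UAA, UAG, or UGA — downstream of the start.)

UAA

Codons from position 28: AUG (28–30), UAA (31–33).
The first in-frame stop codon is UAA.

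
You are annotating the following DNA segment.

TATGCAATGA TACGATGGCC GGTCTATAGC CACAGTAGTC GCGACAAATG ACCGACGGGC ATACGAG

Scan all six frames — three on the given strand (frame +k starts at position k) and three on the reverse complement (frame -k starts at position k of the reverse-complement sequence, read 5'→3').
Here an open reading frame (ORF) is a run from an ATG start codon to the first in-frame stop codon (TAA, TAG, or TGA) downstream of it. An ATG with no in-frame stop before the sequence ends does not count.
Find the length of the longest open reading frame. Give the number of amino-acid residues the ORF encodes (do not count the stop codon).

14

Reverse complement (5'→3'): CTCGTATGCCCGTCGGTCATTTGTCGCGACTACTGTGGCTATAGACCGGCCATCGTATCATTGCATA
Frame +1: TAT GCA ATG ATA CGA TGG CCG GTC TAT AGC CAC AGT AGT CGC GAC AAA TGA CCG ACG GGC ATA CGA — ATG at 7, stop TGA at 49 → 45 nt.
Frame +2: ATG CAA TGA TAC GAT GGC CGG TCT ATA GCC ACA GTA GTC GCG ACA AAT GAC CGA CGG GCA TAC GAG — ATG at 2, stop TGA at 8 → 9 nt.
Frame +3: TGC AAT GAT ACG ATG GCC GGT CTA TAG CCA CAG TAG TCG CGA CAA ATG ACC GAC GGG CAT ACG — ATG at 15, stop TAG at 27 → 15 nt.
Frame -1: CTC GTA TGC CCG TCG GTC ATT TGT CGC GAC TAC TGT GGC TAT AGA CCG GCC ATC GTA TCA TTG CAT — no ATG→stop ORF.
Frame -2: TCG TAT GCC CGT CGG TCA TTT GTC GCG ACT ACT GTG GCT ATA GAC CGG CCA TCG TAT CAT TGC ATA — no ATG→stop ORF.
Frame -3: CGT ATG CCC GTC GGT CAT TTG TCG CGA CTA CTG TGG CTA TAG ACC GGC CAT CGT ATC ATT GCA — ATG at 6, stop TAG at 42 → 39 nt.
Longest: frame +1, positions 7–51, 45 nt = 15 codons = 14 aa. → 14 amino acids.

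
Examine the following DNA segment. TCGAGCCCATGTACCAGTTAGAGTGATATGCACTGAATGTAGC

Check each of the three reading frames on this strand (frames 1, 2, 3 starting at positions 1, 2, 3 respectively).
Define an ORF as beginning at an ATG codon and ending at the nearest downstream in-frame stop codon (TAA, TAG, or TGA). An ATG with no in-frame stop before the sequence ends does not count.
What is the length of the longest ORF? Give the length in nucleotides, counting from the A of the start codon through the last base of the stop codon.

18

Frame 1: TCG AGC CCA TGT ACC AGT TAG AGT GAT ATG CAC TGA ATG TAG — ATG at 28, stop TGA at 34 → 9 nt; ATG at 37, stop TAG at 40 → 6 nt.
Frame 2: CGA GCC CAT GTA CCA GTT AGA GTG ATA TGC ACT GAA TGT AGC — no ATG→stop ORF.
Frame 3: GAG CCC ATG TAC CAG TTA GAG TGA TAT GCA CTG AAT GTA — ATG at 9, stop TGA at 24 → 18 nt.
Longest: frame 3, positions 9–26, 18 nt = 6 codons = 5 aa. → 18 nucleotides.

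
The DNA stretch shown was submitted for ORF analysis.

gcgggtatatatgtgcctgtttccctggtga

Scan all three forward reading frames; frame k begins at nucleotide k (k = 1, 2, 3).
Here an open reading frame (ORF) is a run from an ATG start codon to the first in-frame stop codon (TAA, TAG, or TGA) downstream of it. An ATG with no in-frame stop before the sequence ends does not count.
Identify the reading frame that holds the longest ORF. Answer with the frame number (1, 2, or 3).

Frame 1: GCG GGT ATA TAT GTG CCT GTT TCC CTG GTG — no ATG→stop ORF.
Frame 2: CGG GTA TAT ATG TGC CTG TTT CCC TGG TGA — ATG at 11, stop TGA at 29 → 21 nt.
Frame 3: GGG TAT ATA TGT GCC TGT TTC CCT GGT — no ATG→stop ORF.
Longest ORF is 21 nt in frame 2 (positions 11–31).

2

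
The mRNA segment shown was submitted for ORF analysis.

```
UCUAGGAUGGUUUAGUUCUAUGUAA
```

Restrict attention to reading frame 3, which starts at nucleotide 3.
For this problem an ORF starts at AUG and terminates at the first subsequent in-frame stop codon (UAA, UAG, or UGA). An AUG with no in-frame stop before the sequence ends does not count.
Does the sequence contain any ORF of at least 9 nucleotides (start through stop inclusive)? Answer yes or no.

no

Frame 3: UAG GAU GGU UUA GUU CUA UGU — no AUG→stop ORF.
Largest ORF found is 0 nucleotides < 9, so no.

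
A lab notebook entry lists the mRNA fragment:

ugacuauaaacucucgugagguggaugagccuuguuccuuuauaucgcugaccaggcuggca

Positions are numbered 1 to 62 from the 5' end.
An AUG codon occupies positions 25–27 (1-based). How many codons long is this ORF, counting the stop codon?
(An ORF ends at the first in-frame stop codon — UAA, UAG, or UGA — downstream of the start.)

Codons from position 25: AUG (25–27), AGC (28–30), CUU (31–33), GUU (34–36), CCU (37–39), UUA (40–42), UAU (43–45), CGC (46–48), UGA (49–51).
UGA is the first in-frame stop; that's 9 codons including the stop.

9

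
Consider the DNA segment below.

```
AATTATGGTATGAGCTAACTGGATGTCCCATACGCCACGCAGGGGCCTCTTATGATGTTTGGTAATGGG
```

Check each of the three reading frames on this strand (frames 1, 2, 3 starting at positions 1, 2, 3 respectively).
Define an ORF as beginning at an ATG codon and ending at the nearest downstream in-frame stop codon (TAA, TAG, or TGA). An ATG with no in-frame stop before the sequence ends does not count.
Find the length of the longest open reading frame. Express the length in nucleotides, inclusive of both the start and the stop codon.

33

Frame 1: AAT TAT GGT ATG AGC TAA CTG GAT GTC CCA TAC GCC ACG CAG GGG CCT CTT ATG ATG TTT GGT AAT GGG — ATG at 10, stop TAA at 16 → 9 nt.
Frame 2: ATT ATG GTA TGA GCT AAC TGG ATG TCC CAT ACG CCA CGC AGG GGC CTC TTA TGA TGT TTG GTA ATG — ATG at 5, stop TGA at 11 → 9 nt; ATG at 23, stop TGA at 53 → 33 nt.
Frame 3: TTA TGG TAT GAG CTA ACT GGA TGT CCC ATA CGC CAC GCA GGG GCC TCT TAT GAT GTT TGG TAA TGG — no ATG→stop ORF.
Longest: frame 2, positions 23–55, 33 nt = 11 codons = 10 aa. → 33 nucleotides.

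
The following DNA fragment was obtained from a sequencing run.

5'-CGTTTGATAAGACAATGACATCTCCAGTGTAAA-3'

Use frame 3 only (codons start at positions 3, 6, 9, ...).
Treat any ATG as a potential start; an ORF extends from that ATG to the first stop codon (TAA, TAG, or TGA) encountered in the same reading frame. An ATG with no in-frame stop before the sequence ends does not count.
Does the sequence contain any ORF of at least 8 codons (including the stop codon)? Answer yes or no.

no

Frame 3: TTT GAT AAG ACA ATG ACA TCT CCA GTG TAA — ATG at 15, stop TAA at 30 → 18 nt.
Largest ORF found is 6 codons < 8, so no.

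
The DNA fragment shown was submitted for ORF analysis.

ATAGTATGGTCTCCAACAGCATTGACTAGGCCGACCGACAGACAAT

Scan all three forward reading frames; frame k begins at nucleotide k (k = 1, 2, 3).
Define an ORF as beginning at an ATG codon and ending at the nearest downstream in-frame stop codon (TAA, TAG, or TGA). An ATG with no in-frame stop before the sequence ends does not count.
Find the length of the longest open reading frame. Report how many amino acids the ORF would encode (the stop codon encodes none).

Frame 1: ATA GTA TGG TCT CCA ACA GCA TTG ACT AGG CCG ACC GAC AGA CAA — no ATG→stop ORF.
Frame 2: TAG TAT GGT CTC CAA CAG CAT TGA CTA GGC CGA CCG ACA GAC AAT — no ATG→stop ORF.
Frame 3: AGT ATG GTC TCC AAC AGC ATT GAC TAG GCC GAC CGA CAG ACA — ATG at 6, stop TAG at 27 → 24 nt.
Longest: frame 3, positions 6–29, 24 nt = 8 codons = 7 aa. → 7 amino acids.

7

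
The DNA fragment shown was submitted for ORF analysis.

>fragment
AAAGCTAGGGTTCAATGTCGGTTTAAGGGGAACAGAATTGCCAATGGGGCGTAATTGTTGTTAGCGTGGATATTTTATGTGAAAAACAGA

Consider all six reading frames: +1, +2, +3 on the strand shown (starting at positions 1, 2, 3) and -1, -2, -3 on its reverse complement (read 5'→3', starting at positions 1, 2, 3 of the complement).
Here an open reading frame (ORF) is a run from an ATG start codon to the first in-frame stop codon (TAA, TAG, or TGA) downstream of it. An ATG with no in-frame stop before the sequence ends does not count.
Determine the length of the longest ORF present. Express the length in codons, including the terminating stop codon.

7

Reverse complement (5'→3'): TCTGTTTTTCACATAAAATATCCACGCTAACAACAATTACGCCCCATTGGCAATTCTGTTCCCCTTAAACCGACATTGAACCCTAGCTTT
Frame +1: AAA GCT AGG GTT CAA TGT CGG TTT AAG GGG AAC AGA ATT GCC AAT GGG GCG TAA TTG TTG TTA GCG TGG ATA TTT TAT GTG AAA AAC AGA — no ATG→stop ORF.
Frame +2: AAG CTA GGG TTC AAT GTC GGT TTA AGG GGA ACA GAA TTG CCA ATG GGG CGT AAT TGT TGT TAG CGT GGA TAT TTT ATG TGA AAA ACA — ATG at 44, stop TAG at 62 → 21 nt; ATG at 77, stop TGA at 80 → 6 nt.
Frame +3: AGC TAG GGT TCA ATG TCG GTT TAA GGG GAA CAG AAT TGC CAA TGG GGC GTA ATT GTT GTT AGC GTG GAT ATT TTA TGT GAA AAA CAG — ATG at 15, stop TAA at 24 → 12 nt.
Frame -1: TCT GTT TTT CAC ATA AAA TAT CCA CGC TAA CAA CAA TTA CGC CCC ATT GGC AAT TCT GTT CCC CTT AAA CCG ACA TTG AAC CCT AGC TTT — no ATG→stop ORF.
Frame -2: CTG TTT TTC ACA TAA AAT ATC CAC GCT AAC AAC AAT TAC GCC CCA TTG GCA ATT CTG TTC CCC TTA AAC CGA CAT TGA ACC CTA GCT — no ATG→stop ORF.
Frame -3: TGT TTT TCA CAT AAA ATA TCC ACG CTA ACA ACA ATT ACG CCC CAT TGG CAA TTC TGT TCC CCT TAA ACC GAC ATT GAA CCC TAG CTT — no ATG→stop ORF.
Longest: frame +2, positions 44–64, 21 nt = 7 codons = 6 aa. → 7 codons.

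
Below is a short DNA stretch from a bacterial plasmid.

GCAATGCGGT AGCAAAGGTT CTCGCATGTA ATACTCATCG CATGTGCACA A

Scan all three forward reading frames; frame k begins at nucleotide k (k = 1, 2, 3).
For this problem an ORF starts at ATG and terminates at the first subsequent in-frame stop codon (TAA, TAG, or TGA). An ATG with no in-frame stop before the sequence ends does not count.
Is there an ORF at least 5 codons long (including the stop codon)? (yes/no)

Frame 1: GCA ATG CGG TAG CAA AGG TTC TCG CAT GTA ATA CTC ATC GCA TGT GCA CAA — ATG at 4, stop TAG at 10 → 9 nt.
Frame 2: CAA TGC GGT AGC AAA GGT TCT CGC ATG TAA TAC TCA TCG CAT GTG CAC — ATG at 26, stop TAA at 29 → 6 nt.
Frame 3: AAT GCG GTA GCA AAG GTT CTC GCA TGT AAT ACT CAT CGC ATG TGC ACA — no ATG→stop ORF.
Largest ORF found is 3 codons < 5, so no.

no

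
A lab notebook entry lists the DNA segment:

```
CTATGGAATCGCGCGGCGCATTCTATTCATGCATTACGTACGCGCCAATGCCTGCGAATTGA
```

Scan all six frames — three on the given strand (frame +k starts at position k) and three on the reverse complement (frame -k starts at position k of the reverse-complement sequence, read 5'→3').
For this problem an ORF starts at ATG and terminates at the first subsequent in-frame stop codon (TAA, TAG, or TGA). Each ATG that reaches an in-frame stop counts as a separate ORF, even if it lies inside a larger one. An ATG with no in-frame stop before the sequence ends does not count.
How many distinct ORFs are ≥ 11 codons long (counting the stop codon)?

1

Reverse complement (5'→3'): TCAATTCGCAGGCATTGGCGCGTACGTAATGCATGAATAGAATGCGCCGCGCGATTCCATAG
Frame +1: CTA TGG AAT CGC GCG GCG CAT TCT ATT CAT GCA TTA CGT ACG CGC CAA TGC CTG CGA ATT — no ATG→stop ORF.
Frame +2: TAT GGA ATC GCG CGG CGC ATT CTA TTC ATG CAT TAC GTA CGC GCC AAT GCC TGC GAA TTG — no ATG→stop ORF.
Frame +3: ATG GAA TCG CGC GGC GCA TTC TAT TCA TGC ATT ACG TAC GCG CCA ATG CCT GCG AAT TGA — ATG at 3, stop TGA at 60 → 60 nt; ATG at 48, stop TGA at 60 → 15 nt.
Frame -1: TCA ATT CGC AGG CAT TGG CGC GTA CGT AAT GCA TGA ATA GAA TGC GCC GCG CGA TTC CAT — no ATG→stop ORF.
Frame -2: CAA TTC GCA GGC ATT GGC GCG TAC GTA ATG CAT GAA TAG AAT GCG CCG CGC GAT TCC ATA — ATG at 29, stop TAG at 38 → 12 nt.
Frame -3: AAT TCG CAG GCA TTG GCG CGT ACG TAA TGC ATG AAT AGA ATG CGC CGC GCG ATT CCA TAG — ATG at 33, stop TAG at 60 → 30 nt; ATG at 42, stop TAG at 60 → 21 nt.
ORFs ≥ 11 codons: frame +3 3–62 (20 codons). Count = 1.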